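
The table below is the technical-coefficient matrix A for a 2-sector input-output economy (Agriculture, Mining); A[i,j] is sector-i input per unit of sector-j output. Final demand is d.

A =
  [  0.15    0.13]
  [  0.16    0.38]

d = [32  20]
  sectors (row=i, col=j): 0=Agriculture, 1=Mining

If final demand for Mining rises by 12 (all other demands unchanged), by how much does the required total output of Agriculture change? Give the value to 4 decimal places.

3.0818

Form M = I − A:
  [  0.85   -0.13]
  [ -0.16    0.62]
Leontief inverse L = M⁻¹:
  [  1.2248    0.2568]
  [  0.3161    1.6792]
Total output x = L · d:
  x_0 = 1.2248·32 + 0.2568·20 = 44.3303
  x_1 = 0.3161·32 + 1.6792·20 = 43.6981
Δx_0 = L[0,1] · Δd_1 = 0.2568 · 12 = 3.0818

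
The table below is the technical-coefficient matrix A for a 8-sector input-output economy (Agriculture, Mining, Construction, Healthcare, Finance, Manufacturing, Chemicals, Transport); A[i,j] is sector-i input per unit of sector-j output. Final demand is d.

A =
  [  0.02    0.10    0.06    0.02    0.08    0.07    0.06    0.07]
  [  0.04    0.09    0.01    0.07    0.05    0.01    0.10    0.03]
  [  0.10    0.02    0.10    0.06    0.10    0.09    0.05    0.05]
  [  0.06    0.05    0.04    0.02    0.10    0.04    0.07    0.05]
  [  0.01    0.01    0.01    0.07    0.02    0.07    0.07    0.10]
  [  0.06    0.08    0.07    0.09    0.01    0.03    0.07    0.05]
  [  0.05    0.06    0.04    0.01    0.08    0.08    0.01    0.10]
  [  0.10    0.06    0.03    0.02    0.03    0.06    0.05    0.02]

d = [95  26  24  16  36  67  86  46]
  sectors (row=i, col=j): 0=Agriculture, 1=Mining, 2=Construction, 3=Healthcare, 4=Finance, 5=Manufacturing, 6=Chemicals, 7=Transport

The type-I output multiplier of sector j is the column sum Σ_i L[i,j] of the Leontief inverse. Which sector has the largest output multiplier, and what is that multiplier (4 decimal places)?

Form M = I − A:
  [  0.98   -0.10   -0.06   -0.02   -0.08   -0.07   -0.06   -0.07]
  [ -0.04    0.91   -0.01   -0.07   -0.05   -0.01   -0.10   -0.03]
  [ -0.10   -0.02    0.90   -0.06   -0.10   -0.09   -0.05   -0.05]
  [ -0.06   -0.05   -0.04    0.98   -0.10   -0.04   -0.07   -0.05]
  [ -0.01   -0.01   -0.01   -0.07    0.98   -0.07   -0.07   -0.10]
  [ -0.06   -0.08   -0.07   -0.09   -0.01    0.97   -0.07   -0.05]
  [ -0.05   -0.06   -0.04   -0.01   -0.08   -0.08    0.99   -0.10]
  [ -0.10   -0.06   -0.03   -0.02   -0.03   -0.06   -0.05    0.98]
Leontief inverse L = M⁻¹:
  [  1.0661    0.1493    0.0947    0.0613    0.1245    0.1153    0.1118    0.1187]
  [  0.0743    1.1325    0.0353    0.0984    0.0917    0.0471    0.1411    0.0730]
  [  0.1550    0.0779    1.1492    0.1077    0.1589    0.1506    0.1105    0.1128]
  [  0.0979    0.0931    0.0708    1.0543    0.1407    0.0837    0.1143    0.0975]
  [  0.0479    0.0479    0.0370    0.0954    1.0541    0.1044    0.1051    0.1352]
  [  0.1063    0.1303    0.1069    0.1244    0.0626    1.0753    0.1192    0.0968]
  [  0.0915    0.1051    0.0717    0.0469    0.1168    0.1207    1.0572    0.1418]
  [  0.1327    0.1037    0.0598    0.0500    0.0681    0.0962    0.0902    1.0597]
Total output x = L · d:
  x_0 = 1.0661·95 + 0.1493·26 + 0.0947·24 + 0.0613·16 + 0.1245·36 + 0.1153·67 + 0.1118·86 + 0.1187·46 = 135.6898
  x_1 = 0.0743·95 + 1.1325·26 + 0.0353·24 + 0.0984·16 + 0.0917·36 + 0.0471·67 + 0.1411·86 + 0.0730·46 = 60.8829
  x_2 = 0.1550·95 + 0.0779·26 + 1.1492·24 + 0.1077·16 + 0.1589·36 + 0.1506·67 + 0.1105·86 + 0.1128·46 = 76.5620
  x_3 = 0.0979·95 + 0.0931·26 + 0.0708·24 + 1.0543·16 + 0.1407·36 + 0.0837·67 + 0.1143·86 + 0.0975·46 = 55.2764
  x_4 = 0.0479·95 + 0.0479·26 + 0.0370·24 + 0.0954·16 + 1.0541·36 + 0.1044·67 + 0.1051·86 + 0.1352·46 = 68.4090
  x_5 = 0.1063·95 + 0.1303·26 + 0.1069·24 + 0.1244·16 + 0.0626·36 + 1.0753·67 + 0.1192·86 + 0.0968·46 = 107.0418
  x_6 = 0.0915·95 + 0.1051·26 + 0.0717·24 + 0.0469·16 + 0.1168·36 + 0.1207·67 + 1.0572·86 + 0.1418·46 = 123.6189
  x_7 = 0.1327·95 + 0.1037·26 + 0.0598·24 + 0.0500·16 + 0.0681·36 + 0.0962·67 + 0.0902·86 + 1.0597·46 = 82.9388
Output multipliers (column sums of L):
  Agriculture: 1.7717
  Mining: 1.8399
  Construction: 1.6255
  Healthcare: 1.6383
  Finance: 1.8174
  Manufacturing: 1.7933
  Chemicals: 1.8493
  Transport: 1.8355

Chemicals (1.8493)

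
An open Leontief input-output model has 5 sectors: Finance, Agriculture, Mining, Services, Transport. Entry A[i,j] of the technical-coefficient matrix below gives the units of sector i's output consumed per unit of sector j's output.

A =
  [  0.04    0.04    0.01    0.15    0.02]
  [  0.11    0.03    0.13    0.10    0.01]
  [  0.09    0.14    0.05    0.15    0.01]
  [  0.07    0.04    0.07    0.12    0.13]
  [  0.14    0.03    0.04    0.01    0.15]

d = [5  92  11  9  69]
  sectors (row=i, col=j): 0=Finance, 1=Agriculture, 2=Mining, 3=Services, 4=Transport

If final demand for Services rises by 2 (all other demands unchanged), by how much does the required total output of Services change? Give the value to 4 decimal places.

Form M = I − A:
  [  0.96   -0.04   -0.01   -0.15   -0.02]
  [ -0.11    0.97   -0.13   -0.10   -0.01]
  [ -0.09   -0.14    0.95   -0.15   -0.01]
  [ -0.07   -0.04   -0.07    0.88   -0.13]
  [ -0.14   -0.03   -0.04   -0.01    0.85]
Leontief inverse L = M⁻¹:
  [  1.0745    0.0594    0.0363    0.1967    0.0565]
  [  0.1573    1.0696    0.1629    0.1767    0.0452]
  [  0.1479    0.1758    1.0977    0.2329    0.0541]
  [  0.1326    0.0757    0.1072    1.1880    0.1870]
  [  0.1910    0.0567    0.0646    0.0636    1.1921]
Total output x = L · d:
  x_0 = 1.0745·5 + 0.0594·92 + 0.0363·11 + 0.1967·9 + 0.0565·69 = 16.9062
  x_1 = 0.1573·5 + 1.0696·92 + 0.1629·11 + 0.1767·9 + 0.0452·69 = 105.6936
  x_2 = 0.1479·5 + 0.1758·92 + 1.0977·11 + 0.2329·9 + 0.0541·69 = 34.8164
  x_3 = 0.1326·5 + 0.0757·92 + 0.1072·11 + 1.1880·9 + 0.1870·69 = 32.3986
  x_4 = 0.1910·5 + 0.0567·92 + 0.0646·11 + 0.0636·9 + 1.1921·69 = 89.7110
Δx_3 = L[3,3] · Δd_3 = 1.1880 · 2 = 2.3759

2.3759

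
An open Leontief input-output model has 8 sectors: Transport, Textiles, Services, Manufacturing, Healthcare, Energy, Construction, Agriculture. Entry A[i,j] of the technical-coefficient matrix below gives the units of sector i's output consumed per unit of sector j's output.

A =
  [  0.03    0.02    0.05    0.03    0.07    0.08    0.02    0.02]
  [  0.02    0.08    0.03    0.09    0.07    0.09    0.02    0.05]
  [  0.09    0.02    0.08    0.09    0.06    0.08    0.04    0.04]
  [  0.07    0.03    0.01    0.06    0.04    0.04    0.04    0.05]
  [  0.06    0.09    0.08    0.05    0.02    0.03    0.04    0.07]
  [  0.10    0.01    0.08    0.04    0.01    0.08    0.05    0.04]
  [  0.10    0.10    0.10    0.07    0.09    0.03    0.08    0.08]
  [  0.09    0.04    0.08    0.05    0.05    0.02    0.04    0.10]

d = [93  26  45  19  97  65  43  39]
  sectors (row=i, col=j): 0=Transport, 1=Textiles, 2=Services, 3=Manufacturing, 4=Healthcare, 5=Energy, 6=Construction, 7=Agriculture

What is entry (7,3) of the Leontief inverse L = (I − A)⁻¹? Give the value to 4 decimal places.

L[7,3] = 0.0991

Form M = I − A:
  [  0.97   -0.02   -0.05   -0.03   -0.07   -0.08   -0.02   -0.02]
  [ -0.02    0.92   -0.03   -0.09   -0.07   -0.09   -0.02   -0.05]
  [ -0.09   -0.02    0.92   -0.09   -0.06   -0.08   -0.04   -0.04]
  [ -0.07   -0.03   -0.01    0.94   -0.04   -0.04   -0.04   -0.05]
  [ -0.06   -0.09   -0.08   -0.05    0.98   -0.03   -0.04   -0.07]
  [ -0.10   -0.01   -0.08   -0.04   -0.01    0.92   -0.05   -0.04]
  [ -0.10   -0.10   -0.10   -0.07   -0.09   -0.03    0.92   -0.08]
  [ -0.09   -0.04   -0.08   -0.05   -0.05   -0.02   -0.04    0.90]
Leontief inverse L = M⁻¹:
  [  1.0712    0.0447    0.0876    0.0626    0.0953    0.1135    0.0433    0.0500]
  [  0.0745    1.1162    0.0766    0.1368    0.1062    0.1354    0.0512    0.0935]
  [  0.1520    0.0559    1.1345    0.1400    0.1026    0.1311    0.0752    0.0852]
  [  0.1105    0.0573    0.0463    1.0933    0.0703    0.0729    0.0638    0.0828]
  [  0.1130    0.1258    0.1279    0.0989    1.0623    0.0769    0.0703    0.1130]
  [  0.1526    0.0376    0.1276    0.0810    0.0474    1.1243    0.0797    0.0764]
  [  0.1783    0.1568    0.1729    0.1410    0.1521    0.0968    1.1260    0.1444]
  [  0.1477    0.0770    0.1332    0.0991    0.0941    0.0666    0.0726    1.1468]
Total output x = L · d:
  x_0 = 1.0712·93 + 0.0447·26 + 0.0876·45 + 0.0626·19 + 0.0953·97 + 0.1135·65 + 0.0433·43 + 0.0500·39 = 126.3380
  x_1 = 0.0745·93 + 1.1162·26 + 0.0766·45 + 0.1368·19 + 0.1062·97 + 0.1354·65 + 0.0512·43 + 0.0935·39 = 66.9471
  x_2 = 0.1520·93 + 0.0559·26 + 1.1345·45 + 0.1400·19 + 0.1026·97 + 0.1311·65 + 0.0752·43 + 0.0852·39 = 94.3315
  x_3 = 0.1105·93 + 0.0573·26 + 0.0463·45 + 1.0933·19 + 0.0703·97 + 0.0729·65 + 0.0638·43 + 0.0828·39 = 52.1564
  x_4 = 0.1130·93 + 0.1258·26 + 0.1279·45 + 0.0989·19 + 1.0623·97 + 0.0769·65 + 0.0703·43 + 0.1130·39 = 136.8867
  x_5 = 0.1526·93 + 0.0376·26 + 0.1276·45 + 0.0810·19 + 0.0474·97 + 1.1243·65 + 0.0797·43 + 0.0764·39 = 106.5355
  x_6 = 0.1783·93 + 0.1568·26 + 0.1729·45 + 0.1410·19 + 0.1521·97 + 0.0968·65 + 1.1260·43 + 0.1444·39 = 106.2195
  x_7 = 0.1477·93 + 0.0770·26 + 0.1332·45 + 0.0991·19 + 0.0941·97 + 0.0666·65 + 0.0726·43 + 1.1468·39 = 84.9183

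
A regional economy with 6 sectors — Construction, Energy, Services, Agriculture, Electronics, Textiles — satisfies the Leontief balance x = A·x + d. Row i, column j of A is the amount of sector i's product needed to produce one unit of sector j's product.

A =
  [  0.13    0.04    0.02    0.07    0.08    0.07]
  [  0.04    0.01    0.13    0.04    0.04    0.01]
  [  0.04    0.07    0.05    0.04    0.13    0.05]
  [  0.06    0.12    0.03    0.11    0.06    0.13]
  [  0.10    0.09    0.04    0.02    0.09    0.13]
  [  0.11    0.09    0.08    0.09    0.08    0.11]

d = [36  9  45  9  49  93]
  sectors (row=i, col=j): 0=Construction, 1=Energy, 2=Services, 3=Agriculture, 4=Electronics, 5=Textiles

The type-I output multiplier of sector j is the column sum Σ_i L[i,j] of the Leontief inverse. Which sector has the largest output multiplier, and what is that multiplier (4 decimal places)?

Textiles (1.8926)

Form M = I − A:
  [  0.87   -0.04   -0.02   -0.07   -0.08   -0.07]
  [ -0.04    0.99   -0.13   -0.04   -0.04   -0.01]
  [ -0.04   -0.07    0.95   -0.04   -0.13   -0.05]
  [ -0.06   -0.12   -0.03    0.89   -0.06   -0.13]
  [ -0.10   -0.09   -0.04   -0.02    0.91   -0.13]
  [ -0.11   -0.09   -0.08   -0.09   -0.08    0.89]
Leontief inverse L = M⁻¹:
  [  1.1974    0.0916    0.0587    0.1178    0.1374    0.1358]
  [  0.0753    1.0440    0.1541    0.0665    0.0832    0.0482]
  [  0.0956    0.1168    1.0899    0.0768    0.1838    0.1081]
  [  0.1341    0.1839    0.0878    1.1702    0.1278    0.2071]
  [  0.1738    0.1452    0.0912    0.0704    1.1558    0.1995]
  [  0.1934    0.1591    0.1379    0.1528    0.1587    1.1938]
Total output x = L · d:
  x_0 = 1.1974·36 + 0.0916·9 + 0.0587·45 + 0.1178·9 + 0.1374·49 + 0.1358·93 = 66.9905
  x_1 = 0.0753·36 + 1.0440·9 + 0.1541·45 + 0.0665·9 + 0.0832·49 + 0.0482·93 = 28.1963
  x_2 = 0.0956·36 + 0.1168·9 + 1.0899·45 + 0.0768·9 + 0.1838·49 + 0.1081·93 = 73.2904
  x_3 = 0.1341·36 + 0.1839·9 + 0.0878·45 + 1.1702·9 + 0.1278·49 + 0.2071·93 = 46.4860
  x_4 = 0.1738·36 + 0.1452·9 + 0.0912·45 + 0.0704·9 + 1.1558·49 + 0.1995·93 = 87.4937
  x_5 = 0.1934·36 + 0.1591·9 + 0.1379·45 + 0.1528·9 + 0.1587·49 + 1.1938·93 = 134.7788
Output multipliers (column sums of L):
  Construction: 1.8696
  Energy: 1.7406
  Services: 1.6196
  Agriculture: 1.6545
  Electronics: 1.8466
  Textiles: 1.8926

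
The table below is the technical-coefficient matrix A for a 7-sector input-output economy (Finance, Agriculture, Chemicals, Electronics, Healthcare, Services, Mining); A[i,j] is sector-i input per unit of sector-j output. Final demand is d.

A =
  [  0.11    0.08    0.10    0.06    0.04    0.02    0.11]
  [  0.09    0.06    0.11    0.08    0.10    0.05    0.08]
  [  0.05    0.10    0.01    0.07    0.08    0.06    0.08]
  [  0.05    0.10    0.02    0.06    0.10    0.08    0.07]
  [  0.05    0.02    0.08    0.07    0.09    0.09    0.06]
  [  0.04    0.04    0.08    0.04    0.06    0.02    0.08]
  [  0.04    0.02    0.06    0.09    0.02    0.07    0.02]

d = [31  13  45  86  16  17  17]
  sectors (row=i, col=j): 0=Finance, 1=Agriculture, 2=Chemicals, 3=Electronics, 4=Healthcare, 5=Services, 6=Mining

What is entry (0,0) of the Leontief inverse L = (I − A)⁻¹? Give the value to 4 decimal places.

Form M = I − A:
  [  0.89   -0.08   -0.10   -0.06   -0.04   -0.02   -0.11]
  [ -0.09    0.94   -0.11   -0.08   -0.10   -0.05   -0.08]
  [ -0.05   -0.10    0.99   -0.07   -0.08   -0.06   -0.08]
  [ -0.05   -0.10   -0.02    0.94   -0.10   -0.08   -0.07]
  [ -0.05   -0.02   -0.08   -0.07    0.91   -0.09   -0.06]
  [ -0.04   -0.04   -0.08   -0.04   -0.06    0.98   -0.08]
  [ -0.04   -0.02   -0.06   -0.09   -0.02   -0.07    0.98]
Leontief inverse L = M⁻¹:
  [  1.1709    0.1394    0.1614    0.1264    0.1036    0.0734    0.1773]
  [  0.1535    1.1232    0.1755    0.1507    0.1728    0.1103    0.1536]
  [  0.1005    0.1459    1.0672    0.1263    0.1382    0.1076    0.1366]
  [  0.1033    0.1483    0.0811    1.1192    0.1624    0.1303    0.1308]
  [  0.0971    0.0682    0.1308    0.1243    1.1475    0.1374    0.1175]
  [  0.0785    0.0784    0.1199    0.0853    0.1045    1.0588    0.1239]
  [  0.0742    0.0582    0.0942    0.1274    0.0620    0.1022    1.0624]
Total output x = L · d:
  x_0 = 1.1709·31 + 0.1394·13 + 0.1614·45 + 0.1264·86 + 0.1036·16 + 0.0734·17 + 0.1773·17 = 62.1668
  x_1 = 0.1535·31 + 1.1232·13 + 0.1755·45 + 0.1507·86 + 0.1728·16 + 0.1103·17 + 0.1536·17 = 47.4756
  x_2 = 0.1005·31 + 0.1459·13 + 1.0672·45 + 0.1263·86 + 0.1382·16 + 0.1076·17 + 0.1366·17 = 70.2578
  x_3 = 0.1033·31 + 0.1483·13 + 0.0811·45 + 1.1192·86 + 0.1624·16 + 0.1303·17 + 0.1308·17 = 112.0718
  x_4 = 0.0971·31 + 0.0682·13 + 0.1308·45 + 0.1243·86 + 1.1475·16 + 0.1374·17 + 0.1175·17 = 43.1675
  x_5 = 0.0785·31 + 0.0784·13 + 0.1199·45 + 0.0853·86 + 0.1045·16 + 1.0588·17 + 0.1239·17 = 37.9616
  x_6 = 0.0742·31 + 0.0582·13 + 0.0942·45 + 0.1274·86 + 0.0620·16 + 0.1022·17 + 1.0624·17 = 39.0396

L[0,0] = 1.1709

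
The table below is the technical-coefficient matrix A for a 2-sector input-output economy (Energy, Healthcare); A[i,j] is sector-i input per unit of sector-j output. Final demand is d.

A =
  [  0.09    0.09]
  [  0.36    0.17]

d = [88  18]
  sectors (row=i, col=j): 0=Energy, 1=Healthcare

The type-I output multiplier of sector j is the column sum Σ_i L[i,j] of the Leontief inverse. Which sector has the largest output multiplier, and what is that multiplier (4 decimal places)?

Form M = I − A:
  [  0.91   -0.09]
  [ -0.36    0.83]
Leontief inverse L = M⁻¹:
  [  1.1482    0.1245]
  [  0.4980    1.2588]
Total output x = L · d:
  x_0 = 1.1482·88 + 0.1245·18 = 103.2785
  x_1 = 0.4980·88 + 1.2588·18 = 66.4822
Output multipliers (column sums of L):
  Energy: 1.6461
  Healthcare: 1.3833

Energy (1.6461)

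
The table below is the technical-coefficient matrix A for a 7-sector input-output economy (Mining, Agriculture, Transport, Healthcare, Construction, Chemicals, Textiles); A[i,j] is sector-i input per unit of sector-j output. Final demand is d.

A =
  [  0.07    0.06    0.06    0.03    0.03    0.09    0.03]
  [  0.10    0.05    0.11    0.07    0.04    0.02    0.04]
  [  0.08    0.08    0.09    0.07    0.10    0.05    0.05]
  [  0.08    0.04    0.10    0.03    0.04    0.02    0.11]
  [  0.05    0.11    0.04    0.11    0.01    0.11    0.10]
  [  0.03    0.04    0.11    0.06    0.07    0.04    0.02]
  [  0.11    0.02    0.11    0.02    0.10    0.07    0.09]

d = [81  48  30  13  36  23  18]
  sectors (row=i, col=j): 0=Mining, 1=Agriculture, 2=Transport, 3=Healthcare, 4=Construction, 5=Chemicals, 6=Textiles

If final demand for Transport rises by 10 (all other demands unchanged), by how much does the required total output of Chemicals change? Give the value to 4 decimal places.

1.6942

Form M = I − A:
  [  0.93   -0.06   -0.06   -0.03   -0.03   -0.09   -0.03]
  [ -0.10    0.95   -0.11   -0.07   -0.04   -0.02   -0.04]
  [ -0.08   -0.08    0.91   -0.07   -0.10   -0.05   -0.05]
  [ -0.08   -0.04   -0.10    0.97   -0.04   -0.02   -0.11]
  [ -0.05   -0.11   -0.04   -0.11    0.99   -0.11   -0.10]
  [ -0.03   -0.04   -0.11   -0.06   -0.07    0.96   -0.02]
  [ -0.11   -0.02   -0.11   -0.02   -0.10   -0.07    0.91]
Leontief inverse L = M⁻¹:
  [  1.1174    0.0981    0.1193    0.0672    0.0683    0.1271    0.0661]
  [  0.1600    1.0969    0.1778    0.1125    0.0852    0.0656    0.0877]
  [  0.1510    0.1379    1.1721    0.1253    0.1522    0.1061    0.1096]
  [  0.1414    0.0847    0.1685    1.0711    0.0888    0.0678    0.1584]
  [  0.1231    0.1590    0.1300    0.1587    1.0670    0.1587    0.1581]
  [  0.0804    0.0831    0.1694    0.1012    0.1097    1.0791    0.0636]
  [  0.1797    0.0784    0.1910    0.0745    0.1562    0.1316    1.1478]
Total output x = L · d:
  x_0 = 1.1174·81 + 0.0981·48 + 0.1193·30 + 0.0672·13 + 0.0683·36 + 0.1271·23 + 0.0661·18 = 106.2432
  x_1 = 0.1600·81 + 1.0969·48 + 0.1778·30 + 0.1125·13 + 0.0852·36 + 0.0656·23 + 0.0877·18 = 78.5567
  x_2 = 0.1510·81 + 0.1379·48 + 1.1721·30 + 0.1253·13 + 0.1522·36 + 0.1061·23 + 0.1096·18 = 65.5340
  x_3 = 0.1414·81 + 0.0847·48 + 0.1685·30 + 1.0711·13 + 0.0888·36 + 0.0678·23 + 0.1584·18 = 42.1092
  x_4 = 0.1231·81 + 0.1590·48 + 0.1300·30 + 0.1587·13 + 1.0670·36 + 0.1587·23 + 0.1581·18 = 68.4736
  x_5 = 0.0804·81 + 0.0831·48 + 0.1694·30 + 0.1012·13 + 0.1097·36 + 1.0791·23 + 0.0636·18 = 46.8171
  x_6 = 0.1797·81 + 0.0784·48 + 0.1910·30 + 0.0745·13 + 0.1562·36 + 0.1316·23 + 1.1478·18 = 54.3224
Δx_5 = L[5,2] · Δd_2 = 0.1694 · 10 = 1.6942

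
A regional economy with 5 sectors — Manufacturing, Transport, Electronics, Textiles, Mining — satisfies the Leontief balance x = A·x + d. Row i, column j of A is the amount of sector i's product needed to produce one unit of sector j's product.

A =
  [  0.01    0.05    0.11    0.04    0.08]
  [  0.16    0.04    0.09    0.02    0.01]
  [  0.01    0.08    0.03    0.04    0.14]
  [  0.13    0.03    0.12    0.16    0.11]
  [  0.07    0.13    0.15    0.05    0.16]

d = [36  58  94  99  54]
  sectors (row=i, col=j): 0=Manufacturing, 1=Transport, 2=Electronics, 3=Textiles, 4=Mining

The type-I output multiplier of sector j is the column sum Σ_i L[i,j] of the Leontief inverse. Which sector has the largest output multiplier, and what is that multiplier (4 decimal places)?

Form M = I − A:
  [  0.99   -0.05   -0.11   -0.04   -0.08]
  [ -0.16    0.96   -0.09   -0.02   -0.01]
  [ -0.01   -0.08    0.97   -0.04   -0.14]
  [ -0.13   -0.03   -0.12    0.84   -0.11]
  [ -0.07   -0.13   -0.15   -0.05    0.84]
Leontief inverse L = M⁻¹:
  [  1.0443    0.0878    0.1558    0.0673    0.1353]
  [  0.1845    1.0718    0.1349    0.0442    0.0586]
  [  0.0537    0.1222    1.0873    0.0690    0.1968]
  [  0.1938    0.0956    0.2158    1.2251    0.2160]
  [  0.1367    0.2007    0.2409    0.0977    1.2588]
Total output x = L · d:
  x_0 = 1.0443·36 + 0.0878·58 + 0.1558·94 + 0.0673·99 + 0.1353·54 = 71.2987
  x_1 = 0.1845·36 + 1.0718·58 + 0.1349·94 + 0.0442·99 + 0.0586·54 = 89.0346
  x_2 = 0.0537·36 + 0.1222·58 + 1.0873·94 + 0.0690·99 + 0.1968·54 = 128.6860
  x_3 = 0.1938·36 + 0.0956·58 + 0.2158·94 + 1.2251·99 + 0.2160·54 = 165.7571
  x_4 = 0.1367·36 + 0.2007·58 + 0.2409·94 + 0.0977·99 + 1.2588·54 = 116.8526
Output multipliers (column sums of L):
  Manufacturing: 1.6130
  Transport: 1.5782
  Electronics: 1.8347
  Textiles: 1.5033
  Mining: 1.8655

Mining (1.8655)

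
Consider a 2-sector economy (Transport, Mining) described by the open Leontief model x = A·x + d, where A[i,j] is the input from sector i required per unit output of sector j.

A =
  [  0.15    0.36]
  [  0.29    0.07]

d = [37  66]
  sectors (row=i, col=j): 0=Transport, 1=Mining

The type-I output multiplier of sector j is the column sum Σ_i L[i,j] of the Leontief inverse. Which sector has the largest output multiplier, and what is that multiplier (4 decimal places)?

Form M = I − A:
  [  0.85   -0.36]
  [ -0.29    0.93]
Leontief inverse L = M⁻¹:
  [  1.3555    0.5247]
  [  0.4227    1.2389]
Total output x = L · d:
  x_0 = 1.3555·37 + 0.5247·66 = 84.7836
  x_1 = 0.4227·37 + 1.2389·66 = 97.4056
Output multipliers (column sums of L):
  Transport: 1.7782
  Mining: 1.7636

Transport (1.7782)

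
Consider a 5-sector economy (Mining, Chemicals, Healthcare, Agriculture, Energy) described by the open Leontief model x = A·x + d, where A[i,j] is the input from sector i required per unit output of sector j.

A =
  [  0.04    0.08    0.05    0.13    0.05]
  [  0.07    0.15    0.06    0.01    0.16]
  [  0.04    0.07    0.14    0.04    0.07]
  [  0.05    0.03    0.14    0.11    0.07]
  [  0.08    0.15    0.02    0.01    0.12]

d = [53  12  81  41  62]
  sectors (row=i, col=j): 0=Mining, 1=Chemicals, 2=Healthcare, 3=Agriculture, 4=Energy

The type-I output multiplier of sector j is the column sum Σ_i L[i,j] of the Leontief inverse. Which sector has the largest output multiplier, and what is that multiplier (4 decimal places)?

Chemicals (1.8194)

Form M = I − A:
  [  0.96   -0.08   -0.05   -0.13   -0.05]
  [ -0.07    0.85   -0.06   -0.01   -0.16]
  [ -0.04   -0.07    0.86   -0.04   -0.07]
  [ -0.05   -0.03   -0.14    0.89   -0.07]
  [ -0.08   -0.15   -0.02   -0.01    0.88]
Leontief inverse L = M⁻¹:
  [  1.0730    0.1339    0.1009    0.1640    0.1064]
  [  0.1172    1.2405    0.1053    0.0385    0.2436]
  [  0.0732    0.1298    1.1900    0.0671    0.1278]
  [  0.0852    0.0877    0.2008    1.1475    0.1280]
  [  0.1201    0.2276    0.0564    0.0360    1.1919]
Total output x = L · d:
  x_0 = 1.0730·53 + 0.1339·12 + 0.1009·81 + 0.1640·41 + 0.1064·62 = 79.9674
  x_1 = 0.1172·53 + 1.2405·12 + 0.1053·81 + 0.0385·41 + 0.2436·62 = 46.3098
  x_2 = 0.0732·53 + 0.1298·12 + 1.1900·81 + 0.0671·41 + 0.1278·62 = 112.4960
  x_3 = 0.0852·53 + 0.0877·12 + 0.2008·81 + 1.1475·41 + 0.1280·62 = 76.8207
  x_4 = 0.1201·53 + 0.2276·12 + 0.0564·81 + 0.0360·41 + 1.1919·62 = 89.0477
Output multipliers (column sums of L):
  Mining: 1.4687
  Chemicals: 1.8194
  Healthcare: 1.6535
  Agriculture: 1.4531
  Energy: 1.7977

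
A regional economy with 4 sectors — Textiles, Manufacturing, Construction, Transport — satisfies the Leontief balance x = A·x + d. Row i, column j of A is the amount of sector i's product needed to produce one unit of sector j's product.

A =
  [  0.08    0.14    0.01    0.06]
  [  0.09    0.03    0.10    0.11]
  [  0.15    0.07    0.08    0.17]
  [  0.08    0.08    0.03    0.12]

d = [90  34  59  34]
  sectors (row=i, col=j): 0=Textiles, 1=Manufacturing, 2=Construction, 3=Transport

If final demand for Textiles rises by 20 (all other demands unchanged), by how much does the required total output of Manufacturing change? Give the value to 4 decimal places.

Form M = I − A:
  [  0.92   -0.14   -0.01   -0.06]
  [ -0.09    0.97   -0.10   -0.11]
  [ -0.15   -0.07    0.92   -0.17]
  [ -0.08   -0.08   -0.03    0.88]
Leontief inverse L = M⁻¹:
  [  1.1185    0.1725    0.0343    0.1045]
  [  0.1398    1.0739    0.1237    0.1677]
  [  0.2155    0.1316    1.1116    0.2459]
  [  0.1217    0.1178    0.0523    1.1695]
Total output x = L · d:
  x_0 = 1.1185·90 + 0.1725·34 + 0.0343·59 + 0.1045·34 = 112.1083
  x_1 = 0.1398·90 + 1.0739·34 + 0.1237·59 + 0.1677·34 = 62.0929
  x_2 = 0.2155·90 + 0.1316·34 + 1.1116·59 + 0.2459·34 = 97.8152
  x_3 = 0.1217·90 + 0.1178·34 + 0.0523·59 + 1.1695·34 = 57.8074
Δx_1 = L[1,0] · Δd_0 = 0.1398 · 20 = 2.7960

2.7960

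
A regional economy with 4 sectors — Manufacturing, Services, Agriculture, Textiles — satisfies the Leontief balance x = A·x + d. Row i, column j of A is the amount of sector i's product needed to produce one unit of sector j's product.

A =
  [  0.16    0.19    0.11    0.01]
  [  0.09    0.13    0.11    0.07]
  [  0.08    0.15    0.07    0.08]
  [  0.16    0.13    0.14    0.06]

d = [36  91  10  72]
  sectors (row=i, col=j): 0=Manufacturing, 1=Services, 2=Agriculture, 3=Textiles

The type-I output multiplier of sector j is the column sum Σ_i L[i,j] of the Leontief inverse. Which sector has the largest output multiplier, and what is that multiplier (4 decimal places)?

Form M = I − A:
  [  0.84   -0.19   -0.11   -0.01]
  [ -0.09    0.87   -0.11   -0.07]
  [ -0.08   -0.15    0.93   -0.08]
  [ -0.16   -0.13   -0.14    0.94]
Leontief inverse L = M⁻¹:
  [  1.2528    0.3149    0.1934    0.0532]
  [  0.1705    1.2345    0.1826    0.1093]
  [  0.1577    0.2487    1.1410    0.1173]
  [  0.2603    0.2614    0.2281    1.1055]
Total output x = L · d:
  x_0 = 1.2528·36 + 0.3149·91 + 0.1934·10 + 0.0532·72 = 79.5239
  x_1 = 0.1705·36 + 1.2345·91 + 0.1826·10 + 0.1093·72 = 128.1689
  x_2 = 0.1577·36 + 0.2487·91 + 1.1410·10 + 0.1173·72 = 48.1609
  x_3 = 0.2603·36 + 0.2614·91 + 0.2281·10 + 1.1055·72 = 115.0301
Output multipliers (column sums of L):
  Manufacturing: 1.8412
  Services: 2.0594
  Agriculture: 1.7452
  Textiles: 1.3853

Services (2.0594)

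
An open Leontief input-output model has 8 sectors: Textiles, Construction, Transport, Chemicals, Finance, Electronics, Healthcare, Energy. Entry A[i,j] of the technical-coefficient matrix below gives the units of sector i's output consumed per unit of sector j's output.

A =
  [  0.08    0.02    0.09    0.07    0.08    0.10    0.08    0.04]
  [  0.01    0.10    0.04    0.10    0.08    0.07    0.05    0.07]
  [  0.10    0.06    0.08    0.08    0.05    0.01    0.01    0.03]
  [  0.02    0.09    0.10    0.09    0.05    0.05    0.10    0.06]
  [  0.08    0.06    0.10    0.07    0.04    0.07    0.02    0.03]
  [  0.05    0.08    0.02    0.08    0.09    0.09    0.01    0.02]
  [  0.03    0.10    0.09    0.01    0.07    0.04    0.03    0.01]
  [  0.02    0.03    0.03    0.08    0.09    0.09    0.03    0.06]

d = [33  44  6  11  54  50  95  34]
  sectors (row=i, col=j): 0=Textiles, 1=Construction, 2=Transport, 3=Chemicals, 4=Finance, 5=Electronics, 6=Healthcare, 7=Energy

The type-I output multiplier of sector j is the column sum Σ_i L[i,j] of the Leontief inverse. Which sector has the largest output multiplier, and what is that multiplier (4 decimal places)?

Chemicals (2.1293)

Form M = I − A:
  [  0.92   -0.02   -0.09   -0.07   -0.08   -0.10   -0.08   -0.04]
  [ -0.01    0.90   -0.04   -0.10   -0.08   -0.07   -0.05   -0.07]
  [ -0.10   -0.06    0.92   -0.08   -0.05   -0.01   -0.01   -0.03]
  [ -0.02   -0.09   -0.10    0.91   -0.05   -0.05   -0.10   -0.06]
  [ -0.08   -0.06   -0.10   -0.07    0.96   -0.07   -0.02   -0.03]
  [ -0.05   -0.08   -0.02   -0.08   -0.09    0.91   -0.01   -0.02]
  [ -0.03   -0.10   -0.09   -0.01   -0.07   -0.04    0.97   -0.01]
  [ -0.02   -0.03   -0.03   -0.08   -0.09   -0.09   -0.03    0.94]
Leontief inverse L = M⁻¹:
  [  1.1371    0.0922    0.1658    0.1468    0.1508    0.1668    0.1227    0.0796]
  [  0.0537    1.1727    0.1069    0.1763    0.1467    0.1335    0.0920    0.1128]
  [  0.1438    0.1137    1.1411    0.1435    0.1038    0.0616    0.0491    0.0653]
  [  0.0696    0.1673    0.1739    1.1677    0.1203    0.1124    0.1434    0.1033]
  [  0.1281    0.1212    0.1634    0.1399    1.1007    0.1268    0.0590    0.0671]
  [  0.0912    0.1409    0.0785    0.1471    0.1474    1.1477    0.0474    0.0559]
  [  0.0684    0.1515    0.1397    0.0657    0.1177    0.0837    1.0571    0.0396]
  [  0.0596    0.0872    0.0858    0.1423    0.1447    0.1440    0.0632    1.0930]
Total output x = L · d:
  x_0 = 1.1371·33 + 0.0922·44 + 0.1658·6 + 0.1468·11 + 0.1508·54 + 0.1668·50 + 0.1227·95 + 0.0796·34 = 75.0259
  x_1 = 0.0537·33 + 1.1727·44 + 0.1069·6 + 0.1763·11 + 0.1467·54 + 0.1335·50 + 0.0920·95 + 0.1128·34 = 83.1280
  x_2 = 0.1438·33 + 0.1137·44 + 1.1411·6 + 0.1435·11 + 0.1038·54 + 0.0616·50 + 0.0491·95 + 0.0653·34 = 33.7400
  x_3 = 0.0696·33 + 0.1673·44 + 0.1739·6 + 1.1677·11 + 0.1203·54 + 0.1124·50 + 0.1434·95 + 0.1033·34 = 52.7897
  x_4 = 0.1281·33 + 0.1212·44 + 0.1634·6 + 0.1399·11 + 1.1007·54 + 0.1268·50 + 0.0590·95 + 0.0671·34 = 85.7393
  x_5 = 0.0912·33 + 0.1409·44 + 0.0785·6 + 0.1471·11 + 0.1474·54 + 1.1477·50 + 0.0474·95 + 0.0559·34 = 83.0389
  x_6 = 0.0684·33 + 0.1515·44 + 0.1397·6 + 0.0657·11 + 0.1177·54 + 0.0837·50 + 1.0571·95 + 0.0396·34 = 122.7959
  x_7 = 0.0596·33 + 0.0872·44 + 0.0858·6 + 0.1423·11 + 0.1447·54 + 0.1440·50 + 0.0632·95 + 1.0930·34 = 66.0677
Output multipliers (column sums of L):
  Textiles: 1.7514
  Construction: 2.0465
  Transport: 2.0551
  Chemicals: 2.1293
  Finance: 2.0321
  Electronics: 1.9764
  Healthcare: 1.6338
  Energy: 1.6165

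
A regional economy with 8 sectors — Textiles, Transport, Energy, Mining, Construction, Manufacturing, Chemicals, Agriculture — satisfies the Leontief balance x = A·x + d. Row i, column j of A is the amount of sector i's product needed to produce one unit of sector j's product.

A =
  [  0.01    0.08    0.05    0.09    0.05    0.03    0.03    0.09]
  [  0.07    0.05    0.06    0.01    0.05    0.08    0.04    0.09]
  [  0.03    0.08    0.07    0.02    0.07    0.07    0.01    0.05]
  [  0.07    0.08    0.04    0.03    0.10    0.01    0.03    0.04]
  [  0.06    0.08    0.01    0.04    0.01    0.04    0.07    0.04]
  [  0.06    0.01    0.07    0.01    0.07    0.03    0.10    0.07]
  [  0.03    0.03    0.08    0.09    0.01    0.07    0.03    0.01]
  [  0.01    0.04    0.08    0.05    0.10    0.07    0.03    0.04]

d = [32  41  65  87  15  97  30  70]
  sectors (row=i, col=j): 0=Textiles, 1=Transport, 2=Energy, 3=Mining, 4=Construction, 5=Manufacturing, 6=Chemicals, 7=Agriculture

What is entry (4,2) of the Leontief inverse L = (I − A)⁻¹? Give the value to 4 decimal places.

Form M = I − A:
  [  0.99   -0.08   -0.05   -0.09   -0.05   -0.03   -0.03   -0.09]
  [ -0.07    0.95   -0.06   -0.01   -0.05   -0.08   -0.04   -0.09]
  [ -0.03   -0.08    0.93   -0.02   -0.07   -0.07   -0.01   -0.05]
  [ -0.07   -0.08   -0.04    0.97   -0.10   -0.01   -0.03   -0.04]
  [ -0.06   -0.08   -0.01   -0.04    0.99   -0.04   -0.07   -0.04]
  [ -0.06   -0.01   -0.07   -0.01   -0.07    0.97   -0.10   -0.07]
  [ -0.03   -0.03   -0.08   -0.09   -0.01   -0.07    0.97   -0.01]
  [ -0.01   -0.04   -0.08   -0.05   -0.10   -0.07   -0.03    0.96]
Leontief inverse L = M⁻¹:
  [  1.0427    0.1213    0.0912    0.1166    0.0953    0.0675    0.0596    0.1282]
  [  0.0998    1.0905    0.1052    0.0414    0.0943    0.1198    0.0737    0.1322]
  [  0.0601    0.1173    1.1082    0.0436    0.1086    0.1058    0.0410    0.0888]
  [  0.0991    0.1208    0.0752    1.0584    0.1350    0.0448    0.0583    0.0781]
  [  0.0851    0.1113    0.0456    0.0663    1.0433    0.0709    0.0946    0.0732]
  [  0.0859    0.0488    0.1111    0.0434    0.1063    1.0672    0.1281    0.1038]
  [  0.0570    0.0639    0.1142    0.1113    0.0472    0.0975    1.0547    0.0420]
  [  0.0421    0.0799    0.1180    0.0752    0.1389    0.1051    0.0623    1.0765]
Total output x = L · d:
  x_0 = 1.0427·32 + 0.1213·41 + 0.0912·65 + 0.1166·87 + 0.0953·15 + 0.0675·97 + 0.0596·30 + 0.1282·70 = 73.1589
  x_1 = 0.0998·32 + 1.0905·41 + 0.1052·65 + 0.0414·87 + 0.0943·15 + 0.1198·97 + 0.0737·30 + 0.1322·70 = 82.8489
  x_2 = 0.0601·32 + 0.1173·41 + 1.1082·65 + 0.0436·87 + 0.1086·15 + 0.1058·97 + 0.0410·30 + 0.0888·70 = 101.9019
  x_3 = 0.0991·32 + 0.1208·41 + 0.0752·65 + 1.0584·87 + 0.1350·15 + 0.0448·97 + 0.0583·30 + 0.0781·70 = 118.6775
  x_4 = 0.0851·32 + 0.1113·41 + 0.0456·65 + 0.0663·87 + 1.0433·15 + 0.0709·97 + 0.0946·30 + 0.0732·70 = 46.5010
  x_5 = 0.0859·32 + 0.0488·41 + 0.1111·65 + 0.0434·87 + 0.1063·15 + 1.0672·97 + 0.1281·30 + 0.1038·70 = 131.9646
  x_6 = 0.0570·32 + 0.0639·41 + 0.1142·65 + 0.1113·87 + 0.0472·15 + 0.0975·97 + 1.0547·30 + 0.0420·70 = 66.2880
  x_7 = 0.0421·32 + 0.0799·41 + 0.1180·65 + 0.0752·87 + 0.1389·15 + 0.1051·97 + 0.0623·30 + 1.0765·70 = 108.3415

L[4,2] = 0.0456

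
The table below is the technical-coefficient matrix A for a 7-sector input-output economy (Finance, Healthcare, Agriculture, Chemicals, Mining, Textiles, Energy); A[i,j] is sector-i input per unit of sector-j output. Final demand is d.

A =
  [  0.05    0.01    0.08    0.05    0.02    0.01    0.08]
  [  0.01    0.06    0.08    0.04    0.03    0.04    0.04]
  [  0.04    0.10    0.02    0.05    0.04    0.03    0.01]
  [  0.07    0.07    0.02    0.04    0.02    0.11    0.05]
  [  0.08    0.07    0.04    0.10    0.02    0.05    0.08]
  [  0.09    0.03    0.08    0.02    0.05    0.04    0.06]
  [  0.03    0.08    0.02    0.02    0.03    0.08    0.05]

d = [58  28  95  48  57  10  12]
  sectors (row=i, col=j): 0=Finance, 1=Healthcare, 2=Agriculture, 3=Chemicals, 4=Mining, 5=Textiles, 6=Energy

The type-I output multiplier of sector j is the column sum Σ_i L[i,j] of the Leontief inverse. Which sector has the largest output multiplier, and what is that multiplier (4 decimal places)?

Form M = I − A:
  [  0.95   -0.01   -0.08   -0.05   -0.02   -0.01   -0.08]
  [ -0.01    0.94   -0.08   -0.04   -0.03   -0.04   -0.04]
  [ -0.04   -0.10    0.98   -0.05   -0.04   -0.03   -0.01]
  [ -0.07   -0.07   -0.02    0.96   -0.02   -0.11   -0.05]
  [ -0.08   -0.07   -0.04   -0.10    0.98   -0.05   -0.08]
  [ -0.09   -0.03   -0.08   -0.02   -0.05    0.96   -0.06]
  [ -0.03   -0.08   -0.02   -0.02   -0.03   -0.08    0.95]
Leontief inverse L = M⁻¹:
  [  1.0715    0.0392    0.0983    0.0688    0.0333    0.0339    0.1015]
  [  0.0317    1.0898    0.1010    0.0595    0.0444    0.0631    0.0605]
  [  0.0608    0.1253    1.0441    0.0700    0.0528    0.0520    0.0328]
  [  0.1003    0.0999    0.0525    1.0623    0.0384    0.1373    0.0810]
  [  0.1128    0.1082    0.0724    0.1266    1.0395    0.0861    0.1145]
  [  0.1178    0.0625    0.1071    0.0453    0.0667    1.0649    0.0889]
  [  0.0534    0.1064    0.0460    0.0388    0.0452    0.1028    1.0744]
Total output x = L · d:
  x_0 = 1.0715·58 + 0.0392·28 + 0.0983·95 + 0.0688·48 + 0.0333·57 + 0.0339·10 + 0.1015·12 = 79.3405
  x_1 = 0.0317·58 + 1.0898·28 + 0.1010·95 + 0.0595·48 + 0.0444·57 + 0.0631·10 + 0.0605·12 = 48.6917
  x_2 = 0.0608·58 + 0.1253·28 + 1.0441·95 + 0.0700·48 + 0.0528·57 + 0.0520·10 + 0.0328·12 = 113.5117
  x_3 = 0.1003·58 + 0.0999·28 + 0.0525·95 + 1.0623·48 + 0.0384·57 + 0.1373·10 + 0.0810·12 = 69.1279
  x_4 = 0.1128·58 + 0.1082·28 + 0.0724·95 + 0.1266·48 + 1.0395·57 + 0.0861·10 + 0.1145·12 = 84.0163
  x_5 = 0.1178·58 + 0.0625·28 + 0.1071·95 + 0.0453·48 + 0.0667·57 + 1.0649·10 + 0.0889·12 = 36.4521
  x_6 = 0.0534·58 + 0.1064·28 + 0.0460·95 + 0.0388·48 + 0.0452·57 + 0.1028·10 + 1.0744·12 = 28.8053
Output multipliers (column sums of L):
  Finance: 1.5484
  Healthcare: 1.6314
  Agriculture: 1.5213
  Chemicals: 1.4715
  Mining: 1.3202
  Textiles: 1.5402
  Energy: 1.5536

Healthcare (1.6314)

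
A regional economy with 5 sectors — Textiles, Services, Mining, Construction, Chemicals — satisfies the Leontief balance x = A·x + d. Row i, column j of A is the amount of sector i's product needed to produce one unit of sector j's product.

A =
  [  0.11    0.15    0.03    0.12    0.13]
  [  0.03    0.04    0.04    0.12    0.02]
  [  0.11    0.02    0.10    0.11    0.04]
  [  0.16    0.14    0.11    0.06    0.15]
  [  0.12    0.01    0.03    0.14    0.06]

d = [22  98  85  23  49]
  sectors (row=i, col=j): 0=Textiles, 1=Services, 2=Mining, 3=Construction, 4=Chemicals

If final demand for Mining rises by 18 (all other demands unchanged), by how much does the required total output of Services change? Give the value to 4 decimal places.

1.3217

Form M = I − A:
  [  0.89   -0.15   -0.03   -0.12   -0.13]
  [ -0.03    0.96   -0.04   -0.12   -0.02]
  [ -0.11   -0.02    0.90   -0.11   -0.04]
  [ -0.16   -0.14   -0.11    0.94   -0.15]
  [ -0.12   -0.01   -0.03   -0.14    0.94]
Leontief inverse L = M⁻¹:
  [  1.2107    0.2259    0.0849    0.2249    0.2117]
  [  0.0842    1.0814    0.0734    0.1670    0.0644]
  [  0.1923    0.0821    1.1474    0.1852    0.1067]
  [  0.2734    0.2212    0.1714    1.1826    0.2385]
  [  0.2023    0.0759    0.0738    0.2125    1.1305]
Total output x = L · d:
  x_0 = 1.2107·22 + 0.2259·98 + 0.0849·85 + 0.2249·23 + 0.2117·49 = 71.5445
  x_1 = 0.0842·22 + 1.0814·98 + 0.0734·85 + 0.1670·23 + 0.0644·49 = 121.0677
  x_2 = 0.1923·22 + 0.0821·98 + 1.1474·85 + 0.1852·23 + 0.1067·49 = 119.2843
  x_3 = 0.2734·22 + 0.2212·98 + 0.1714·85 + 1.1826·23 + 0.2385·49 = 81.1535
  x_4 = 0.2023·22 + 0.0759·98 + 0.0738·85 + 0.2125·23 + 1.1305·49 = 78.4426
Δx_1 = L[1,2] · Δd_2 = 0.0734 · 18 = 1.3217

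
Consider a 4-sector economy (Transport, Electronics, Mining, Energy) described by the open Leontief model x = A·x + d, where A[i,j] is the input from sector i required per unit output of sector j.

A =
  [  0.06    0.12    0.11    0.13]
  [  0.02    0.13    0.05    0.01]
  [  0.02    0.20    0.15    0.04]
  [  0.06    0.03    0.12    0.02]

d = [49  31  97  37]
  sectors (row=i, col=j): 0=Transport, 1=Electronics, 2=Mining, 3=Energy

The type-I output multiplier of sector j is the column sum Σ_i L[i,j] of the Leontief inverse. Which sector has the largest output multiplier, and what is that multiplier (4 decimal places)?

Electronics (1.7319)

Form M = I − A:
  [  0.94   -0.12   -0.11   -0.13]
  [ -0.02    0.87   -0.05   -0.01]
  [ -0.02   -0.20    0.85   -0.04]
  [ -0.06   -0.03   -0.12    0.98]
Leontief inverse L = M⁻¹:
  [  1.0814    0.1942    0.1729    0.1525]
  [  0.0277    1.1712    0.0751    0.0187]
  [  0.0353    0.2840    1.2058    0.0568]
  [  0.0714    0.0825    0.1605    1.0373]
Total output x = L · d:
  x_0 = 1.0814·49 + 0.1942·31 + 0.1729·97 + 0.1525·37 = 81.4185
  x_1 = 0.0277·49 + 1.1712·31 + 0.0751·97 + 0.0187·37 = 45.6417
  x_2 = 0.0353·49 + 0.2840·31 + 1.2058·97 + 0.0568·37 = 129.5964
  x_3 = 0.0714·49 + 0.0825·31 + 0.1605·97 + 1.0373·37 = 60.0060
Output multipliers (column sums of L):
  Transport: 1.2158
  Electronics: 1.7319
  Mining: 1.6143
  Energy: 1.2652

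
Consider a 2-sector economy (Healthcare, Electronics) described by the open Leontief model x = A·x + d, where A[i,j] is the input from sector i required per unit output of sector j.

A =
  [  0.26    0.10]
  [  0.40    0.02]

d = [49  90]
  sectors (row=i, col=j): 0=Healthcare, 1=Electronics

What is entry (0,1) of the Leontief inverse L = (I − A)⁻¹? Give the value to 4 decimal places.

L[0,1] = 0.1459

Form M = I − A:
  [  0.74   -0.10]
  [ -0.40    0.98]
Leontief inverse L = M⁻¹:
  [  1.4302    0.1459]
  [  0.5838    1.0800]
Total output x = L · d:
  x_0 = 1.4302·49 + 0.1459·90 = 83.2166
  x_1 = 0.5838·49 + 1.0800·90 = 125.8027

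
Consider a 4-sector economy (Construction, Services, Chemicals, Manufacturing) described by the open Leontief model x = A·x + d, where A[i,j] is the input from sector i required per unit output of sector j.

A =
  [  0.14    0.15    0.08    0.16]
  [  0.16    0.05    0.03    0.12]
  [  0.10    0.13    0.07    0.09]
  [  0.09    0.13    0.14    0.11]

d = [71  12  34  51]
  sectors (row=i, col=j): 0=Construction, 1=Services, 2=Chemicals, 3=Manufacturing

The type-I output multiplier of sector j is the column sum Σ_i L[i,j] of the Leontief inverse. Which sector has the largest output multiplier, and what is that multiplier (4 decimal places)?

Form M = I − A:
  [  0.86   -0.15   -0.08   -0.16]
  [ -0.16    0.95   -0.03   -0.12]
  [ -0.10   -0.13    0.93   -0.09]
  [ -0.09   -0.13   -0.14    0.89]
Leontief inverse L = M⁻¹:
  [  1.2582    0.2582    0.1583    0.2770]
  [  0.2421    1.1310    0.0882    0.2049]
  [  0.1877    0.2075    1.1245    0.1754]
  [  0.1921    0.2240    0.2058    1.2091]
Total output x = L · d:
  x_0 = 1.2582·71 + 0.2582·12 + 0.1583·34 + 0.2770·51 = 111.9421
  x_1 = 0.2421·71 + 1.1310·12 + 0.0882·34 + 0.2049·51 = 44.2102
  x_2 = 0.1877·71 + 0.2075·12 + 1.1245·34 + 0.1754·51 = 63.0008
  x_3 = 0.1921·71 + 0.2240·12 + 0.2058·34 + 1.2091·51 = 84.9913
Output multipliers (column sums of L):
  Construction: 1.8802
  Services: 1.8207
  Chemicals: 1.5767
  Manufacturing: 1.8665

Construction (1.8802)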